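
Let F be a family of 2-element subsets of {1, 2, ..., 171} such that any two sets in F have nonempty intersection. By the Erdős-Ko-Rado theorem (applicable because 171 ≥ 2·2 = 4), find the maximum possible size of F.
max |F| = C(170, 1) = 170

Erdős-Ko-Rado (1961): when n ≥ 2k, max |F| = C(n−1, k−1). The bound is attained by the star {A : i ∈ A} for any fixed i ∈ [n]. Here C(171−1, 2−1) = C(170, 1) = 170.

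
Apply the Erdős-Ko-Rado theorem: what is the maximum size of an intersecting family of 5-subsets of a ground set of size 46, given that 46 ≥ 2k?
max |F| = C(45, 4) = 148995

The Erdős-Ko-Rado theorem states: for n ≥ 2k, an intersecting family of k-subsets of an n-element set has size at most C(n − 1, k − 1), with equality for 'star' families {A ⊆ [n] : |A| = k, i ∈ A} (fix an element i). For n = 46, k = 5: C(45, 4) = 148995.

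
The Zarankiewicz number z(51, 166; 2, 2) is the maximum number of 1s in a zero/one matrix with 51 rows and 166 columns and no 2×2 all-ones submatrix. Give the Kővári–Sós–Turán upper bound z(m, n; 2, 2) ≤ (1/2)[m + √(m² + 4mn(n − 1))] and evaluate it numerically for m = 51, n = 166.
z(51, 166; 2, 2) ≤ (1/2)[51 + √(51² + 4·51·166·165)] = (1/2)[51 + √5590161] = 1207.6761

Kővári–Sós–Turán: let r_1, ..., r_51 be the row sums and z = Σ r_i the total number of 1s. Each pair of columns can share at most one row with both entries 1 (else a 2×2 all-ones block appears), so Σ_i C(r_i, 2) ≤ C(166, 2) = 13695. By convexity Σ_i C(r_i, 2) ≥ 51·C(z/51, 2) = z(z − 51)/(2·51), giving z² − 51z − 51·166·165 ≤ 0 and hence z ≤ (1/2)[51 + √(2601 + 4·1396890)] = (1/2)[51 + √5590161] ≈ (1/2)(51 + 2364.3521) = 1207.6761.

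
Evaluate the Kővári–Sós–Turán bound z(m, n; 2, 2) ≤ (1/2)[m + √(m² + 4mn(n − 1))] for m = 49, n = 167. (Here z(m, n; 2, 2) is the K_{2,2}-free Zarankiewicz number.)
z(49, 167; 2, 2) ≤ (1/2)[49 + √(49² + 4·49·167·166)] = (1/2)[49 + √5435913] = 1190.2522

Kővári–Sós–Turán: let r_1, ..., r_49 be the row sums and z = Σ r_i the total number of 1s. Each pair of columns can share at most one row with both entries 1 (else a 2×2 all-ones block appears), so Σ_i C(r_i, 2) ≤ C(167, 2) = 13861. By convexity Σ_i C(r_i, 2) ≥ 49·C(z/49, 2) = z(z − 49)/(2·49), giving z² − 49z − 49·167·166 ≤ 0 and hence z ≤ (1/2)[49 + √(2401 + 4·1358378)] = (1/2)[49 + √5435913] ≈ (1/2)(49 + 2331.5044) = 1190.2522.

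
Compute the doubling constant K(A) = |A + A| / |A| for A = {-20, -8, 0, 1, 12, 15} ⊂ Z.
K = |A + A| / |A| = 20/6 = 10/3

Enumerate A + A = {a + b : a, b ∈ A}. With |A| = 6, there are |A|^2 = 36 ordered sum pairs; collecting distinct values, A + A = {-40, -28, -20, -19, -16, -8, -7, -5, 0, 1, 2, 4, 7, 12, 13, 15, 16, 24, 27, 30}, so |A + A| = 20. Thus K = 20/6 = 10/3. For comparison, the minimum possible |A + A| over all 6-element sets is 2·6 − 1 = 11 (so min K = 11/6), attained only by arithmetic progressions.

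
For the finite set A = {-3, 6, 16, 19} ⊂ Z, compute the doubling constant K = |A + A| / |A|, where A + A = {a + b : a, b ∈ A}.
K = |A + A| / |A| = 10/4 = 5/2

Enumerate A + A = {a + b : a, b ∈ A}. With |A| = 4, there are |A|^2 = 16 ordered sum pairs; collecting distinct values, A + A = {-6, 3, 12, 13, 16, 22, 25, 32, 35, 38}, so |A + A| = 10. Thus K = 10/4 = 5/2. For comparison, the minimum possible |A + A| over all 4-element sets is 2·4 − 1 = 7 (so min K = 7/4), attained only by arithmetic progressions.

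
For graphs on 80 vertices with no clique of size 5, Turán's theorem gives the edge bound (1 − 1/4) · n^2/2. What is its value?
Turán density bound = (3/4) · 80^2/2 = 2400

Turán's theorem: ex(n, K_{r+1}) is achieved by the complete r-partite Turán graph T(n, r) with parts as balanced as possible, and is at most (1 − 1/r) · n^2/2. For r = 4, n = 80: the density bound is (3/4) · 6400/2 = 2400. Since 4 ∣ 80, the Turán graph T(80, 4) has parts of equal size 20, and its edge count e(T(80, 4)) = 2400 attains the density bound exactly.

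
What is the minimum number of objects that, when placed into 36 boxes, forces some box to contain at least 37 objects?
n = (37 − 1)·36 + 1 = 1297

By the generalised pigeonhole principle, to guarantee some box contains ≥ r objects we need more than (r − 1) · k objects total. Threshold: n = (r − 1) · k + 1. With r = 37 and k = 36: n = 36 · 36 + 1 = 1296 + 1 = 1297. For n = 1296 = 36 · 36, we can put exactly 36 objects in every box, avoiding 37 in any single one — so 1297 is tight.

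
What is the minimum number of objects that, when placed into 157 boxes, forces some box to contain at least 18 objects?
n = (18 − 1)·157 + 1 = 2670

By the generalised pigeonhole principle, to guarantee some box contains ≥ r objects we need more than (r − 1) · k objects total. Threshold: n = (r − 1) · k + 1. With r = 18 and k = 157: n = 17 · 157 + 1 = 2669 + 1 = 2670. For n = 2669 = 17 · 157, we can put exactly 17 objects in every box, avoiding 18 in any single one — so 2670 is tight.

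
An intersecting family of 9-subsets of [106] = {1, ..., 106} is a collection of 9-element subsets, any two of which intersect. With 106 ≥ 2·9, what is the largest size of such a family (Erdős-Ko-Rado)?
max |F| = C(105, 8) = 278818865325

The Erdős-Ko-Rado theorem states: for n ≥ 2k, an intersecting family of k-subsets of an n-element set has size at most C(n − 1, k − 1), with equality for 'star' families {A ⊆ [n] : |A| = k, i ∈ A} (fix an element i). For n = 106, k = 9: C(105, 8) = 278818865325.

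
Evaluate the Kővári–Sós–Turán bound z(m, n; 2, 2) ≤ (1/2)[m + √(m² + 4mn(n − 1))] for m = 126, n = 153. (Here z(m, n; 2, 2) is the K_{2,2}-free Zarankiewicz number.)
z(126, 153; 2, 2) ≤ (1/2)[126 + √(126² + 4·126·153·152)] = (1/2)[126 + √11736900] = 1775.958

Kővári–Sós–Turán: let r_1, ..., r_126 be the row sums and z = Σ r_i the total number of 1s. Each pair of columns can share at most one row with both entries 1 (else a 2×2 all-ones block appears), so Σ_i C(r_i, 2) ≤ C(153, 2) = 11628. By convexity Σ_i C(r_i, 2) ≥ 126·C(z/126, 2) = z(z − 126)/(2·126), giving z² − 126z − 126·153·152 ≤ 0 and hence z ≤ (1/2)[126 + √(15876 + 4·2930256)] = (1/2)[126 + √11736900] ≈ (1/2)(126 + 3425.9159) = 1775.958.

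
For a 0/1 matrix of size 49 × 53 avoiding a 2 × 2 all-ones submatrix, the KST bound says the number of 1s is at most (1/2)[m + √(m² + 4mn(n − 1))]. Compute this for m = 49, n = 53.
z(49, 53; 2, 2) ≤ (1/2)[49 + √(49² + 4·49·53·52)] = (1/2)[49 + √542577] = 392.7991

Kővári–Sós–Turán: let r_1, ..., r_49 be the row sums and z = Σ r_i the total number of 1s. Each pair of columns can share at most one row with both entries 1 (else a 2×2 all-ones block appears), so Σ_i C(r_i, 2) ≤ C(53, 2) = 1378. By convexity Σ_i C(r_i, 2) ≥ 49·C(z/49, 2) = z(z − 49)/(2·49), giving z² − 49z − 49·53·52 ≤ 0 and hence z ≤ (1/2)[49 + √(2401 + 4·135044)] = (1/2)[49 + √542577] ≈ (1/2)(49 + 736.5983) = 392.7991.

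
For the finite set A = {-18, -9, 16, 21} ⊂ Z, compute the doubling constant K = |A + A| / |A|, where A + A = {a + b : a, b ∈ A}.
K = |A + A| / |A| = 10/4 = 5/2

Enumerate A + A = {a + b : a, b ∈ A}. With |A| = 4, there are |A|^2 = 16 ordered sum pairs; collecting distinct values, A + A = {-36, -27, -18, -2, 3, 7, 12, 32, 37, 42}, so |A + A| = 10. Thus K = 10/4 = 5/2. For comparison, the minimum possible |A + A| over all 4-element sets is 2·4 − 1 = 7 (so min K = 7/4), attained only by arithmetic progressions.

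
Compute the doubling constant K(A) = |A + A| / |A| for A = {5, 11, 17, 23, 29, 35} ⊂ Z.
K = |A + A| / |A| = 11/6

Enumerate A + A = {a + b : a, b ∈ A}. With |A| = 6, there are |A|^2 = 36 ordered sum pairs; collecting distinct values, A + A = {10, 16, 22, 28, 34, 40, 46, 52, 58, 64, 70}, so |A + A| = 11. Thus K = 11/6. Here |A + A| = 2|A| − 1 = 11, the minimum possible — so K = 11/6 is minimal, which holds iff A is an arithmetic progression.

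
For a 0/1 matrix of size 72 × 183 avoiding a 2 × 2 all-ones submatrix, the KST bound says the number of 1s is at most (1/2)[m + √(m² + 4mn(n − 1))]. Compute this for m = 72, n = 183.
z(72, 183; 2, 2) ≤ (1/2)[72 + √(72² + 4·72·183·182)] = (1/2)[72 + √9597312] = 1584.9764

Kővári–Sós–Turán: let r_1, ..., r_72 be the row sums and z = Σ r_i the total number of 1s. Each pair of columns can share at most one row with both entries 1 (else a 2×2 all-ones block appears), so Σ_i C(r_i, 2) ≤ C(183, 2) = 16653. By convexity Σ_i C(r_i, 2) ≥ 72·C(z/72, 2) = z(z − 72)/(2·72), giving z² − 72z − 72·183·182 ≤ 0 and hence z ≤ (1/2)[72 + √(5184 + 4·2398032)] = (1/2)[72 + √9597312] ≈ (1/2)(72 + 3097.9529) = 1584.9764.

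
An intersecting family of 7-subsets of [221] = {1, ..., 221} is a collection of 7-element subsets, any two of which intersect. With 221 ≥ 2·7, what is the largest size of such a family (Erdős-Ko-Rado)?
max |F| = C(220, 6) = 147008598660

The Erdős-Ko-Rado theorem states: for n ≥ 2k, an intersecting family of k-subsets of an n-element set has size at most C(n − 1, k − 1), with equality for 'star' families {A ⊆ [n] : |A| = k, i ∈ A} (fix an element i). For n = 221, k = 7: C(220, 6) = 147008598660.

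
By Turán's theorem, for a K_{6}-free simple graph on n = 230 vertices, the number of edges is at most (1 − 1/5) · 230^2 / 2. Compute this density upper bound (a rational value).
Turán density bound = (4/5) · 230^2/2 = 21160

Turán's theorem: ex(n, K_{r+1}) is achieved by the complete r-partite Turán graph T(n, r) with parts as balanced as possible, and is at most (1 − 1/r) · n^2/2. For r = 5, n = 230: the density bound is (4/5) · 52900/2 = 21160. Since 5 ∣ 230, the Turán graph T(230, 5) has parts of equal size 46, and its edge count e(T(230, 5)) = 21160 attains the density bound exactly.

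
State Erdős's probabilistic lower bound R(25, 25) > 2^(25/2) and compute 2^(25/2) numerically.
2^(25/2) = 5792.6188; so R(25, 25) > 5792.6188

Colour each edge of K_n uniformly at random with red/blue. The expected number of monochromatic K_25 is C(n, 25) · 2 · 2^(−C(25,2)). If C(n, 25) · 2^(1 − C(25,2)) < 1, then with positive probability no monochromatic K_25 exists, so R(25, 25) > n. The standard estimate C(n, 25) ≤ n^25/25! shows this inequality holds whenever n ≤ 2^(25/2) (since 25! · 2^(C(25,2) − 1) > 2^(25^2/2) ≥ n^25). Hence R(25, 25) > 2^(25/2) = 5792.6188.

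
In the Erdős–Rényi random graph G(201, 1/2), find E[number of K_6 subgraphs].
E[# K_6] = C(201, 6) · (1/2)^C(6, 2) = 84944276340 / 2^15 = 21236069085/8192 ≈ 2592293.589478

For each 6-subset S of vertices (there are C(201, 6) = 84944276340 such S), let X_S = 1 if S induces a K_6 (all C(6, 2) = 15 edges present). Then P(X_S = 1) = (1/2)^15 = 1/32768. By linearity of expectation, E[# K_6] = C(201, 6) · (1/2)^15 = 84944276340 / 32768 = 21236069085/8192 ≈ 2592293.589478.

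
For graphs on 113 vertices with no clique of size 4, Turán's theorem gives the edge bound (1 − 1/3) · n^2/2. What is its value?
Turán density bound = (2/3) · 113^2/2 = 12769/3 ≈ 4256.3333

Turán's theorem: ex(n, K_{r+1}) is achieved by the complete r-partite Turán graph T(n, r) with parts as balanced as possible, and is at most (1 − 1/r) · n^2/2. For r = 3, n = 113: the density bound is (2/3) · 12769/2 = 12769/3 ≈ 4256.3333. The integer-valued extremum is e(T(113, 3)) = 4256, which is strictly less than the density bound 12769/3 since 3 ∤ 113 (the parts of T(113, 3) cannot all be equal).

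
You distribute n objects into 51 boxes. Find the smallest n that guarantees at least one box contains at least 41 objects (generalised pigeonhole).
n = (41 − 1)·51 + 1 = 2041

By the generalised pigeonhole principle, to guarantee some box contains ≥ r objects we need more than (r − 1) · k objects total. Threshold: n = (r − 1) · k + 1. With r = 41 and k = 51: n = 40 · 51 + 1 = 2040 + 1 = 2041. For n = 2040 = 40 · 51, we can put exactly 40 objects in every box, avoiding 41 in any single one — so 2041 is tight.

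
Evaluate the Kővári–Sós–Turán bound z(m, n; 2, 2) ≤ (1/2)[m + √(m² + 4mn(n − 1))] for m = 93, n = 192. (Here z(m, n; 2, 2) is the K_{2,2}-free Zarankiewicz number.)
z(93, 192; 2, 2) ≤ (1/2)[93 + √(93² + 4·93·192·191)] = (1/2)[93 + √13650633] = 1893.8382

Kővári–Sós–Turán: let r_1, ..., r_93 be the row sums and z = Σ r_i the total number of 1s. Each pair of columns can share at most one row with both entries 1 (else a 2×2 all-ones block appears), so Σ_i C(r_i, 2) ≤ C(192, 2) = 18336. By convexity Σ_i C(r_i, 2) ≥ 93·C(z/93, 2) = z(z − 93)/(2·93), giving z² − 93z − 93·192·191 ≤ 0 and hence z ≤ (1/2)[93 + √(8649 + 4·3410496)] = (1/2)[93 + √13650633] ≈ (1/2)(93 + 3694.6763) = 1893.8382.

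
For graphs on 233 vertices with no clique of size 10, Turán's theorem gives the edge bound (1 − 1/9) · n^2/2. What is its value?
Turán density bound = (8/9) · 233^2/2 = 217156/9 ≈ 24128.4444

Turán's theorem: ex(n, K_{r+1}) is achieved by the complete r-partite Turán graph T(n, r) with parts as balanced as possible, and is at most (1 − 1/r) · n^2/2. For r = 9, n = 233: the density bound is (8/9) · 54289/2 = 217156/9 ≈ 24128.4444. The integer-valued extremum is e(T(233, 9)) = 24128, which is strictly less than the density bound 217156/9 since 9 ∤ 233 (the parts of T(233, 9) cannot all be equal).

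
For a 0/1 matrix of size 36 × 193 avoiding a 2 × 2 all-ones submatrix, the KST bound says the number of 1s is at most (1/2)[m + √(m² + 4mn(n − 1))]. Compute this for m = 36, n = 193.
z(36, 193; 2, 2) ≤ (1/2)[36 + √(36² + 4·36·193·192)] = (1/2)[36 + √5337360] = 1173.1364

Kővári–Sós–Turán: let r_1, ..., r_36 be the row sums and z = Σ r_i the total number of 1s. Each pair of columns can share at most one row with both entries 1 (else a 2×2 all-ones block appears), so Σ_i C(r_i, 2) ≤ C(193, 2) = 18528. By convexity Σ_i C(r_i, 2) ≥ 36·C(z/36, 2) = z(z − 36)/(2·36), giving z² − 36z − 36·193·192 ≤ 0 and hence z ≤ (1/2)[36 + √(1296 + 4·1334016)] = (1/2)[36 + √5337360] ≈ (1/2)(36 + 2310.2727) = 1173.1364.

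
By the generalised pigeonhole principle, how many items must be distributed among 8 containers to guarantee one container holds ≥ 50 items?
n = (50 − 1)·8 + 1 = 393

By the generalised pigeonhole principle, to guarantee some box contains ≥ r objects we need more than (r − 1) · k objects total. Threshold: n = (r − 1) · k + 1. With r = 50 and k = 8: n = 49 · 8 + 1 = 392 + 1 = 393. For n = 392 = 49 · 8, we can put exactly 49 objects in every box, avoiding 50 in any single one — so 393 is tight.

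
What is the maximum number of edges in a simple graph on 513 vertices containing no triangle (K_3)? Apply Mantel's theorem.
ex(513, K_3) = ⌊513^2/4⌋ = 65792

Mantel (1907): a triangle-free graph on n vertices has at most ⌊n^2/4⌋ edges, with equality for the complete bipartite graph K_{⌊n/2⌋, ⌈n/2⌉}. For n = 513: ⌊513^2/4⌋ = ⌊263169/4⌋ = 65792. The extremal graph is K_{256, 257}, which has 256·257 = 65792 edges.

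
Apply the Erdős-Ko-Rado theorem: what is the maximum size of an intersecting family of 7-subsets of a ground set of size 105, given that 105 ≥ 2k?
max |F| = C(104, 6) = 1517381580

Erdős-Ko-Rado (1961): when n ≥ 2k, max |F| = C(n−1, k−1). The bound is attained by the star {A : i ∈ A} for any fixed i ∈ [n]. Here C(105−1, 7−1) = C(104, 6) = 1517381580.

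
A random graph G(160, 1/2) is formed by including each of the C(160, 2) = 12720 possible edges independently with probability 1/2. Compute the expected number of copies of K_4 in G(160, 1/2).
E[# K_4] = C(160, 4) · (1/2)^C(4, 2) = 26294360 / 2^6 = 3286795/8 = 410849.375

For each 4-subset S of vertices (there are C(160, 4) = 26294360 such S), let X_S = 1 if S induces a K_4 (all C(4, 2) = 6 edges present). Then P(X_S = 1) = (1/2)^6 = 1/64. By linearity of expectation, E[# K_4] = C(160, 4) · (1/2)^6 = 26294360 / 64 = 3286795/8 = 410849.375.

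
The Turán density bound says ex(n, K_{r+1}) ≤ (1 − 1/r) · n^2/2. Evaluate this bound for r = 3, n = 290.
Turán density bound = (2/3) · 290^2/2 = 84100/3 ≈ 28033.3333

Turán's theorem: ex(n, K_{r+1}) is achieved by the complete r-partite Turán graph T(n, r) with parts as balanced as possible, and is at most (1 − 1/r) · n^2/2. For r = 3, n = 290: the density bound is (2/3) · 84100/2 = 84100/3 ≈ 28033.3333. The integer-valued extremum is e(T(290, 3)) = 28033, which is strictly less than the density bound 84100/3 since 3 ∤ 290 (the parts of T(290, 3) cannot all be equal).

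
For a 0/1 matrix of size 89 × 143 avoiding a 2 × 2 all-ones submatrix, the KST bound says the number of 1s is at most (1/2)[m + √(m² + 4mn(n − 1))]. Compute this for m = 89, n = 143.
z(89, 143; 2, 2) ≤ (1/2)[89 + √(89² + 4·89·143·142)] = (1/2)[89 + √7236857] = 1389.5704

Kővári–Sós–Turán: let r_1, ..., r_89 be the row sums and z = Σ r_i the total number of 1s. Each pair of columns can share at most one row with both entries 1 (else a 2×2 all-ones block appears), so Σ_i C(r_i, 2) ≤ C(143, 2) = 10153. By convexity Σ_i C(r_i, 2) ≥ 89·C(z/89, 2) = z(z − 89)/(2·89), giving z² − 89z − 89·143·142 ≤ 0 and hence z ≤ (1/2)[89 + √(7921 + 4·1807234)] = (1/2)[89 + √7236857] ≈ (1/2)(89 + 2690.1407) = 1389.5704.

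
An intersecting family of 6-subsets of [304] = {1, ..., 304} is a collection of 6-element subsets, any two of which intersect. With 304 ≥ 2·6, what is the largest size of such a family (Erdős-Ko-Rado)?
max |F| = C(303, 5) = 20588621235

The Erdős-Ko-Rado theorem states: for n ≥ 2k, an intersecting family of k-subsets of an n-element set has size at most C(n − 1, k − 1), with equality for 'star' families {A ⊆ [n] : |A| = k, i ∈ A} (fix an element i). For n = 304, k = 6: C(303, 5) = 20588621235.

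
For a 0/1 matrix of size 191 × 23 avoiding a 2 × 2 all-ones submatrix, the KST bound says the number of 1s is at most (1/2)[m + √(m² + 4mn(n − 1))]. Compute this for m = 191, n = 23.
z(191, 23; 2, 2) ≤ (1/2)[191 + √(191² + 4·191·23·22)] = (1/2)[191 + √423065] = 420.7172

Kővári–Sós–Turán: let r_1, ..., r_191 be the row sums and z = Σ r_i the total number of 1s. Each pair of columns can share at most one row with both entries 1 (else a 2×2 all-ones block appears), so Σ_i C(r_i, 2) ≤ C(23, 2) = 253. By convexity Σ_i C(r_i, 2) ≥ 191·C(z/191, 2) = z(z − 191)/(2·191), giving z² − 191z − 191·23·22 ≤ 0 and hence z ≤ (1/2)[191 + √(36481 + 4·96646)] = (1/2)[191 + √423065] ≈ (1/2)(191 + 650.4345) = 420.7172.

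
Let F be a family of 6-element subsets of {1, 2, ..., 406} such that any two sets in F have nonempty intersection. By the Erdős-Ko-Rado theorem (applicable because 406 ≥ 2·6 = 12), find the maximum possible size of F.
max |F| = C(405, 5) = 88578967581

The Erdős-Ko-Rado theorem states: for n ≥ 2k, an intersecting family of k-subsets of an n-element set has size at most C(n − 1, k − 1), with equality for 'star' families {A ⊆ [n] : |A| = k, i ∈ A} (fix an element i). For n = 406, k = 6: C(405, 5) = 88578967581.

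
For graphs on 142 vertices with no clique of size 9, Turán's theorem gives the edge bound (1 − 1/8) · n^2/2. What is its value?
Turán density bound = (7/8) · 142^2/2 = 35287/4 ≈ 8821.75

Turán's theorem: ex(n, K_{r+1}) is achieved by the complete r-partite Turán graph T(n, r) with parts as balanced as possible, and is at most (1 − 1/r) · n^2/2. For r = 8, n = 142: the density bound is (7/8) · 20164/2 = 35287/4 ≈ 8821.75. The integer-valued extremum is e(T(142, 8)) = 8821, which is strictly less than the density bound 35287/4 since 8 ∤ 142 (the parts of T(142, 8) cannot all be equal).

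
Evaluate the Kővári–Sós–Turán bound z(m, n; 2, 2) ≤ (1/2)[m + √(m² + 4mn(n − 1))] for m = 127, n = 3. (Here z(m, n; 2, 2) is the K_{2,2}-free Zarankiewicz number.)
z(127, 3; 2, 2) ≤ (1/2)[127 + √(127² + 4·127·3·2)] = (1/2)[127 + √19177] = 132.7405

Kővári–Sós–Turán: let r_1, ..., r_127 be the row sums and z = Σ r_i the total number of 1s. Each pair of columns can share at most one row with both entries 1 (else a 2×2 all-ones block appears), so Σ_i C(r_i, 2) ≤ C(3, 2) = 3. By convexity Σ_i C(r_i, 2) ≥ 127·C(z/127, 2) = z(z − 127)/(2·127), giving z² − 127z − 127·3·2 ≤ 0 and hence z ≤ (1/2)[127 + √(16129 + 4·762)] = (1/2)[127 + √19177] ≈ (1/2)(127 + 138.481) = 132.7405.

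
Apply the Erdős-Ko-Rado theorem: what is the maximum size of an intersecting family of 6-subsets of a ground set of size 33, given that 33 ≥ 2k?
max |F| = C(32, 5) = 201376

The Erdős-Ko-Rado theorem states: for n ≥ 2k, an intersecting family of k-subsets of an n-element set has size at most C(n − 1, k − 1), with equality for 'star' families {A ⊆ [n] : |A| = k, i ∈ A} (fix an element i). For n = 33, k = 6: C(32, 5) = 201376.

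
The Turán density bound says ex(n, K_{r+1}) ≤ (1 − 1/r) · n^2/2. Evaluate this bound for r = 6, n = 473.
Turán density bound = (5/6) · 473^2/2 = 1118645/12 ≈ 93220.4167

Turán's theorem: ex(n, K_{r+1}) is achieved by the complete r-partite Turán graph T(n, r) with parts as balanced as possible, and is at most (1 − 1/r) · n^2/2. For r = 6, n = 473: the density bound is (5/6) · 223729/2 = 1118645/12 ≈ 93220.4167. The integer-valued extremum is e(T(473, 6)) = 93220, which is strictly less than the density bound 1118645/12 since 6 ∤ 473 (the parts of T(473, 6) cannot all be equal).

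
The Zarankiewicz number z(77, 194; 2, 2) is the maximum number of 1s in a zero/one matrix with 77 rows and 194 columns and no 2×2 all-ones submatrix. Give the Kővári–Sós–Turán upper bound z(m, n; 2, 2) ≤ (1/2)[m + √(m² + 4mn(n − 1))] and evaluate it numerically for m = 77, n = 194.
z(77, 194; 2, 2) ≤ (1/2)[77 + √(77² + 4·77·194·193)] = (1/2)[77 + √11538065] = 1736.8864

Kővári–Sós–Turán: let r_1, ..., r_77 be the row sums and z = Σ r_i the total number of 1s. Each pair of columns can share at most one row with both entries 1 (else a 2×2 all-ones block appears), so Σ_i C(r_i, 2) ≤ C(194, 2) = 18721. By convexity Σ_i C(r_i, 2) ≥ 77·C(z/77, 2) = z(z − 77)/(2·77), giving z² − 77z − 77·194·193 ≤ 0 and hence z ≤ (1/2)[77 + √(5929 + 4·2883034)] = (1/2)[77 + √11538065] ≈ (1/2)(77 + 3396.7727) = 1736.8864.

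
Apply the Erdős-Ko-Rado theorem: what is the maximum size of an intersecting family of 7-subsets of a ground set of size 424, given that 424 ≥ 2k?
max |F| = C(423, 6) = 7677892247487

The Erdős-Ko-Rado theorem states: for n ≥ 2k, an intersecting family of k-subsets of an n-element set has size at most C(n − 1, k − 1), with equality for 'star' families {A ⊆ [n] : |A| = k, i ∈ A} (fix an element i). For n = 424, k = 7: C(423, 6) = 7677892247487.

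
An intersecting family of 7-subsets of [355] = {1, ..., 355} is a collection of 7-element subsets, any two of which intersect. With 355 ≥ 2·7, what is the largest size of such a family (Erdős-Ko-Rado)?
max |F| = C(354, 6) = 2619320984280

Erdős-Ko-Rado (1961): when n ≥ 2k, max |F| = C(n−1, k−1). The bound is attained by the star {A : i ∈ A} for any fixed i ∈ [n]. Here C(355−1, 7−1) = C(354, 6) = 2619320984280.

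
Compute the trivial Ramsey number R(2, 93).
R(2, 93) = 93

R(2, k) = k for all k ≥ 2: in a 2-colouring of K_k, either some edge is red (a red K_2) or all edges are blue (a blue K_k). And K_{92} coloured all-blue has no blue K_93, so R(2, 93) > 92. Hence R(2, 93) = 93.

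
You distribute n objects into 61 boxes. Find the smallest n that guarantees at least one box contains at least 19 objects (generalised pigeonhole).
n = (19 − 1)·61 + 1 = 1099

By the generalised pigeonhole principle, to guarantee some box contains ≥ r objects we need more than (r − 1) · k objects total. Threshold: n = (r − 1) · k + 1. With r = 19 and k = 61: n = 18 · 61 + 1 = 1098 + 1 = 1099. For n = 1098 = 18 · 61, we can put exactly 18 objects in every box, avoiding 19 in any single one — so 1099 is tight.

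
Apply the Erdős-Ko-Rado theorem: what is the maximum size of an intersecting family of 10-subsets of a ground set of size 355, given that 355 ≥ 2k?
max |F| = C(354, 9) = 217141584867241320

The Erdős-Ko-Rado theorem states: for n ≥ 2k, an intersecting family of k-subsets of an n-element set has size at most C(n − 1, k − 1), with equality for 'star' families {A ⊆ [n] : |A| = k, i ∈ A} (fix an element i). For n = 355, k = 10: C(354, 9) = 217141584867241320.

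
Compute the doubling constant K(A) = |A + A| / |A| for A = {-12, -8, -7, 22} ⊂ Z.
K = |A + A| / |A| = 10/4 = 5/2

Enumerate A + A = {a + b : a, b ∈ A}. With |A| = 4, there are |A|^2 = 16 ordered sum pairs; collecting distinct values, A + A = {-24, -20, -19, -16, -15, -14, 10, 14, 15, 44}, so |A + A| = 10. Thus K = 10/4 = 5/2. For comparison, the minimum possible |A + A| over all 4-element sets is 2·4 − 1 = 7 (so min K = 7/4), attained only by arithmetic progressions.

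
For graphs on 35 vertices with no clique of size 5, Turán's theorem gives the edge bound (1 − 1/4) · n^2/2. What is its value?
Turán density bound = (3/4) · 35^2/2 = 3675/8 ≈ 459.375

Turán's theorem: ex(n, K_{r+1}) is achieved by the complete r-partite Turán graph T(n, r) with parts as balanced as possible, and is at most (1 − 1/r) · n^2/2. For r = 4, n = 35: the density bound is (3/4) · 1225/2 = 3675/8 ≈ 459.375. The integer-valued extremum is e(T(35, 4)) = 459, which is strictly less than the density bound 3675/8 since 4 ∤ 35 (the parts of T(35, 4) cannot all be equal).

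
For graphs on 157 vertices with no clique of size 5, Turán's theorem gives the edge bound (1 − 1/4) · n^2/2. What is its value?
Turán density bound = (3/4) · 157^2/2 = 73947/8 ≈ 9243.375

Turán's theorem: ex(n, K_{r+1}) is achieved by the complete r-partite Turán graph T(n, r) with parts as balanced as possible, and is at most (1 − 1/r) · n^2/2. For r = 4, n = 157: the density bound is (3/4) · 24649/2 = 73947/8 ≈ 9243.375. The integer-valued extremum is e(T(157, 4)) = 9243, which is strictly less than the density bound 73947/8 since 4 ∤ 157 (the parts of T(157, 4) cannot all be equal).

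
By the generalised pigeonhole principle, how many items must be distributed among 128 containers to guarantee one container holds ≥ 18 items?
n = (18 − 1)·128 + 1 = 2177

By the generalised pigeonhole principle, to guarantee some box contains ≥ r objects we need more than (r − 1) · k objects total. Threshold: n = (r − 1) · k + 1. With r = 18 and k = 128: n = 17 · 128 + 1 = 2176 + 1 = 2177. For n = 2176 = 17 · 128, we can put exactly 17 objects in every box, avoiding 18 in any single one — so 2177 is tight.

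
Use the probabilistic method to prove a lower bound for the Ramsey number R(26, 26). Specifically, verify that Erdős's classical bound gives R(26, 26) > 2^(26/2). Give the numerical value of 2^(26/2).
2^(26/2) = 8192; so R(26, 26) > 8192

Colour each edge of K_n uniformly at random with red/blue. The expected number of monochromatic K_26 is C(n, 26) · 2 · 2^(−C(26,2)). If C(n, 26) · 2^(1 − C(26,2)) < 1, then with positive probability no monochromatic K_26 exists, so R(26, 26) > n. The standard estimate C(n, 26) ≤ n^26/26! shows this inequality holds whenever n ≤ 2^(26/2) (since 26! · 2^(C(26,2) − 1) > 2^(26^2/2) ≥ n^26). Hence R(26, 26) > 2^(26/2) = 8192.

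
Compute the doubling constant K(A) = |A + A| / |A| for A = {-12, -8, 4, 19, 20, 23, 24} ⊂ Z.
K = |A + A| / |A| = 24/7

Enumerate A + A = {a + b : a, b ∈ A}. With |A| = 7, there are |A|^2 = 49 ordered sum pairs; collecting distinct values, A + A = {-24, -20, -16, -8, -4, 7, 8, 11, 12, 15, 16, 23, 24, 27, 28, 38, 39, 40, 42, 43, 44, 46, 47, 48}, so |A + A| = 24. Thus K = 24/7. For comparison, the minimum possible |A + A| over all 7-element sets is 2·7 − 1 = 13 (so min K = 13/7), attained only by arithmetic progressions.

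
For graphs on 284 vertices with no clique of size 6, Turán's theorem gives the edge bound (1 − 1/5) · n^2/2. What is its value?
Turán density bound = (4/5) · 284^2/2 = 161312/5 ≈ 32262.4

Turán's theorem: ex(n, K_{r+1}) is achieved by the complete r-partite Turán graph T(n, r) with parts as balanced as possible, and is at most (1 − 1/r) · n^2/2. For r = 5, n = 284: the density bound is (4/5) · 80656/2 = 161312/5 ≈ 32262.4. The integer-valued extremum is e(T(284, 5)) = 32262, which is strictly less than the density bound 161312/5 since 5 ∤ 284 (the parts of T(284, 5) cannot all be equal).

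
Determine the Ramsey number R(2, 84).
R(2, 84) = 84

R(2, k) = k for all k ≥ 2: in a 2-colouring of K_k, either some edge is red (a red K_2) or all edges are blue (a blue K_k). And K_{83} coloured all-blue has no blue K_84, so R(2, 84) > 83. Hence R(2, 84) = 84.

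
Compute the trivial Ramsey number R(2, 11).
R(2, 11) = 11

R(2, k) = k for all k ≥ 2: in a 2-colouring of K_k, either some edge is red (a red K_2) or all edges are blue (a blue K_k). And K_{10} coloured all-blue has no blue K_11, so R(2, 11) > 10. Hence R(2, 11) = 11.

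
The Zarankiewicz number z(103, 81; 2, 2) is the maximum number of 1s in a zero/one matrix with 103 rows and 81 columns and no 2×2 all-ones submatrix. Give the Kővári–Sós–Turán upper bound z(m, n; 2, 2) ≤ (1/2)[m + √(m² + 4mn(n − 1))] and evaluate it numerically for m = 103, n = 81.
z(103, 81; 2, 2) ≤ (1/2)[103 + √(103² + 4·103·81·80)] = (1/2)[103 + √2680369] = 870.0916

Kővári–Sós–Turán: let r_1, ..., r_103 be the row sums and z = Σ r_i the total number of 1s. Each pair of columns can share at most one row with both entries 1 (else a 2×2 all-ones block appears), so Σ_i C(r_i, 2) ≤ C(81, 2) = 3240. By convexity Σ_i C(r_i, 2) ≥ 103·C(z/103, 2) = z(z − 103)/(2·103), giving z² − 103z − 103·81·80 ≤ 0 and hence z ≤ (1/2)[103 + √(10609 + 4·667440)] = (1/2)[103 + √2680369] ≈ (1/2)(103 + 1637.1833) = 870.0916.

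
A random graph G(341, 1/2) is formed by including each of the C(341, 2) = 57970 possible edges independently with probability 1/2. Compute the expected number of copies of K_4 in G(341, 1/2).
E[# K_4] = C(341, 4) · (1/2)^C(4, 2) = 553526545 / 2^6 = 8648852.265625

For each 4-subset S of vertices (there are C(341, 4) = 553526545 such S), let X_S = 1 if S induces a K_4 (all C(4, 2) = 6 edges present). Then P(X_S = 1) = (1/2)^6 = 1/64. By linearity of expectation, E[# K_4] = C(341, 4) · (1/2)^6 = 553526545 / 64 = 8648852.265625.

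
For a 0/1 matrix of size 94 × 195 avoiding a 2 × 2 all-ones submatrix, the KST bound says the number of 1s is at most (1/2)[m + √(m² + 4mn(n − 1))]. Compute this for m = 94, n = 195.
z(94, 195; 2, 2) ≤ (1/2)[94 + √(94² + 4·94·195·194)] = (1/2)[94 + √14232916] = 1933.3269

Kővári–Sós–Turán: let r_1, ..., r_94 be the row sums and z = Σ r_i the total number of 1s. Each pair of columns can share at most one row with both entries 1 (else a 2×2 all-ones block appears), so Σ_i C(r_i, 2) ≤ C(195, 2) = 18915. By convexity Σ_i C(r_i, 2) ≥ 94·C(z/94, 2) = z(z − 94)/(2·94), giving z² − 94z − 94·195·194 ≤ 0 and hence z ≤ (1/2)[94 + √(8836 + 4·3556020)] = (1/2)[94 + √14232916] ≈ (1/2)(94 + 3772.6537) = 1933.3269.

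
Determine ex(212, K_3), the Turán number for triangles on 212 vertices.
ex(212, K_3) = ⌊212^2/4⌋ = 11236

Mantel (1907): a triangle-free graph on n vertices has at most ⌊n^2/4⌋ edges, with equality for the complete bipartite graph K_{⌊n/2⌋, ⌈n/2⌉}. For n = 212: ⌊212^2/4⌋ = ⌊44944/4⌋ = 11236. The extremal graph is K_{106, 106}, which has 106·106 = 11236 edges.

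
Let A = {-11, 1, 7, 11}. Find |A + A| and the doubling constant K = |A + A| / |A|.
K = |A + A| / |A| = 10/4 = 5/2

Enumerate A + A = {a + b : a, b ∈ A}. With |A| = 4, there are |A|^2 = 16 ordered sum pairs; collecting distinct values, A + A = {-22, -10, -4, 0, 2, 8, 12, 14, 18, 22}, so |A + A| = 10. Thus K = 10/4 = 5/2. For comparison, the minimum possible |A + A| over all 4-element sets is 2·4 − 1 = 7 (so min K = 7/4), attained only by arithmetic progressions.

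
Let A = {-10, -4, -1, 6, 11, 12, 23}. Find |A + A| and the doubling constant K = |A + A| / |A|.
K = |A + A| / |A| = 26/7

Enumerate A + A = {a + b : a, b ∈ A}. With |A| = 7, there are |A|^2 = 49 ordered sum pairs; collecting distinct values, A + A = {-20, -14, -11, -8, -5, -4, -2, 1, 2, 5, 7, 8, 10, 11, 12, 13, 17, 18, 19, 22, 23, 24, 29, 34, 35, 46}, so |A + A| = 26. Thus K = 26/7. For comparison, the minimum possible |A + A| over all 7-element sets is 2·7 − 1 = 13 (so min K = 13/7), attained only by arithmetic progressions.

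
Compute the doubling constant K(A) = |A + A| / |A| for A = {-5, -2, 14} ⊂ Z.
K = |A + A| / |A| = 6/3 = 2

Enumerate A + A = {a + b : a, b ∈ A}. With |A| = 3, there are |A|^2 = 9 ordered sum pairs; collecting distinct values, A + A = {-10, -7, -4, 9, 12, 28}, so |A + A| = 6. Thus K = 6/3 = 2. For comparison, the minimum possible |A + A| over all 3-element sets is 2·3 − 1 = 5 (so min K = 5/3), attained only by arithmetic progressions.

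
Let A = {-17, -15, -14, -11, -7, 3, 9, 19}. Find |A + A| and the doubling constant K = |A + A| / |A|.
K = |A + A| / |A| = 30/8 = 15/4

Enumerate A + A = {a + b : a, b ∈ A}. With |A| = 8, there are |A|^2 = 64 ordered sum pairs; collecting distinct values, A + A = {-34, -32, -31, -30, -29, -28, -26, -25, -24, -22, -21, -18, -14, -12, -11, -8, -6, -5, -4, -2, 2, 4, 5, 6, 8, 12, 18, 22, 28, 38}, so |A + A| = 30. Thus K = 30/8 = 15/4. For comparison, the minimum possible |A + A| over all 8-element sets is 2·8 − 1 = 15 (so min K = 15/8), attained only by arithmetic progressions.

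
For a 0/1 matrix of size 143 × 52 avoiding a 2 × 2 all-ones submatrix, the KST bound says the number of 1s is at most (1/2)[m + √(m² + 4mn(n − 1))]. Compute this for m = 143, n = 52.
z(143, 52; 2, 2) ≤ (1/2)[143 + √(143² + 4·143·52·51)] = (1/2)[143 + √1537393] = 691.4583

Kővári–Sós–Turán: let r_1, ..., r_143 be the row sums and z = Σ r_i the total number of 1s. Each pair of columns can share at most one row with both entries 1 (else a 2×2 all-ones block appears), so Σ_i C(r_i, 2) ≤ C(52, 2) = 1326. By convexity Σ_i C(r_i, 2) ≥ 143·C(z/143, 2) = z(z − 143)/(2·143), giving z² − 143z − 143·52·51 ≤ 0 and hence z ≤ (1/2)[143 + √(20449 + 4·379236)] = (1/2)[143 + √1537393] ≈ (1/2)(143 + 1239.9165) = 691.4583.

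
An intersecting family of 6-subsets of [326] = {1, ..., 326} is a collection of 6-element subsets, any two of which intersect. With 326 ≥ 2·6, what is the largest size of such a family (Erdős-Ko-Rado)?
max |F| = C(325, 5) = 29296150065

Erdős-Ko-Rado (1961): when n ≥ 2k, max |F| = C(n−1, k−1). The bound is attained by the star {A : i ∈ A} for any fixed i ∈ [n]. Here C(326−1, 6−1) = C(325, 5) = 29296150065.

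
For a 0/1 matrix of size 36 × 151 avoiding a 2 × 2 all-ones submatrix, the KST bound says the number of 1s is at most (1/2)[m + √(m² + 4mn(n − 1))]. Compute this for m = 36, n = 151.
z(36, 151; 2, 2) ≤ (1/2)[36 + √(36² + 4·36·151·150)] = (1/2)[36 + √3262896] = 921.1744

Kővári–Sós–Turán: let r_1, ..., r_36 be the row sums and z = Σ r_i the total number of 1s. Each pair of columns can share at most one row with both entries 1 (else a 2×2 all-ones block appears), so Σ_i C(r_i, 2) ≤ C(151, 2) = 11325. By convexity Σ_i C(r_i, 2) ≥ 36·C(z/36, 2) = z(z − 36)/(2·36), giving z² − 36z − 36·151·150 ≤ 0 and hence z ≤ (1/2)[36 + √(1296 + 4·815400)] = (1/2)[36 + √3262896] ≈ (1/2)(36 + 1806.3488) = 921.1744.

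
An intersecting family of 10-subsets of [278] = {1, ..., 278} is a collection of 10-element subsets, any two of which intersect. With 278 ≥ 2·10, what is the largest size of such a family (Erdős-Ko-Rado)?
max |F| = C(277, 9) = 23202028772229450

The Erdős-Ko-Rado theorem states: for n ≥ 2k, an intersecting family of k-subsets of an n-element set has size at most C(n − 1, k − 1), with equality for 'star' families {A ⊆ [n] : |A| = k, i ∈ A} (fix an element i). For n = 278, k = 10: C(277, 9) = 23202028772229450.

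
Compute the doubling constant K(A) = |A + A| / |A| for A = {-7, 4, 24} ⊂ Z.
K = |A + A| / |A| = 6/3 = 2

Enumerate A + A = {a + b : a, b ∈ A}. With |A| = 3, there are |A|^2 = 9 ordered sum pairs; collecting distinct values, A + A = {-14, -3, 8, 17, 28, 48}, so |A + A| = 6. Thus K = 6/3 = 2. For comparison, the minimum possible |A + A| over all 3-element sets is 2·3 − 1 = 5 (so min K = 5/3), attained only by arithmetic progressions.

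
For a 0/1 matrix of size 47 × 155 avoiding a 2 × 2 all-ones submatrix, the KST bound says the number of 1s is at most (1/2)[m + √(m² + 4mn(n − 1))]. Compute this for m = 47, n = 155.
z(47, 155; 2, 2) ≤ (1/2)[47 + √(47² + 4·47·155·154)] = (1/2)[47 + √4489769] = 1082.9538

Kővári–Sós–Turán: let r_1, ..., r_47 be the row sums and z = Σ r_i the total number of 1s. Each pair of columns can share at most one row with both entries 1 (else a 2×2 all-ones block appears), so Σ_i C(r_i, 2) ≤ C(155, 2) = 11935. By convexity Σ_i C(r_i, 2) ≥ 47·C(z/47, 2) = z(z − 47)/(2·47), giving z² − 47z − 47·155·154 ≤ 0 and hence z ≤ (1/2)[47 + √(2209 + 4·1121890)] = (1/2)[47 + √4489769] ≈ (1/2)(47 + 2118.9075) = 1082.9538.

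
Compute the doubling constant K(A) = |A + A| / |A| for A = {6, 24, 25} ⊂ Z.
K = |A + A| / |A| = 6/3 = 2

Enumerate A + A = {a + b : a, b ∈ A}. With |A| = 3, there are |A|^2 = 9 ordered sum pairs; collecting distinct values, A + A = {12, 30, 31, 48, 49, 50}, so |A + A| = 6. Thus K = 6/3 = 2. For comparison, the minimum possible |A + A| over all 3-element sets is 2·3 − 1 = 5 (so min K = 5/3), attained only by arithmetic progressions.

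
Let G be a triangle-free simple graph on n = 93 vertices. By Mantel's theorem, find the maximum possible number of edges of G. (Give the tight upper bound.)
ex(93, K_3) = ⌊93^2/4⌋ = 2162

Mantel (1907): a triangle-free graph on n vertices has at most ⌊n^2/4⌋ edges, with equality for the complete bipartite graph K_{⌊n/2⌋, ⌈n/2⌉}. For n = 93: ⌊93^2/4⌋ = ⌊8649/4⌋ = 2162. The extremal graph is K_{46, 47}, which has 46·47 = 2162 edges.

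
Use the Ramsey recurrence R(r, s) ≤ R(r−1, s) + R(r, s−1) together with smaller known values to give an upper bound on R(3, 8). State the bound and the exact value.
R(3, 8) ≤ R(2, 8) + R(3, 7) = 8 + 23 = 31; exact value R(3, 8) = 28.

The Erdős–Szekeres recurrence R(r, s) ≤ R(r−1, s) + R(r, s−1) applied to (r, s) = (3, 8) gives
  R(3, 8) ≤ R(2, 8) + R(3, 7) = 8 + 23 = 31.
(Recall R(2, k) = k and R is symmetric.) The recurrence is not tight here (it gives 31, but the exact value is R(3, 8) = 28); the tight upper bound requires a sharper argument than the simple recurrence, combined with a lower-bound construction on K_{27}.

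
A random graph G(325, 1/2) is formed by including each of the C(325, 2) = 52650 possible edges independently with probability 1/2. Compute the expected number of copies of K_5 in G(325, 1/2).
E[# K_5] = C(325, 5) · (1/2)^C(5, 2) = 29296150065 / 2^10 ≈ 28609521.547852

For each 5-subset S of vertices (there are C(325, 5) = 29296150065 such S), let X_S = 1 if S induces a K_5 (all C(5, 2) = 10 edges present). Then P(X_S = 1) = (1/2)^10 = 1/1024. By linearity of expectation, E[# K_5] = C(325, 5) · (1/2)^10 = 29296150065 / 1024 ≈ 28609521.547852.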